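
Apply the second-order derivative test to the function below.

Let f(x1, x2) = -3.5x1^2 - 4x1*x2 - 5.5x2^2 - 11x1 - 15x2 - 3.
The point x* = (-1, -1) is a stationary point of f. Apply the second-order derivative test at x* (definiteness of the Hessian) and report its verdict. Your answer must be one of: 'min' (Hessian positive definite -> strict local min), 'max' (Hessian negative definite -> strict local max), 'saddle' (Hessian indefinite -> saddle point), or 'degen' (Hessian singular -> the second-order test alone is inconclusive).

Compute the Hessian H = grad^2 f:
  H = [[-7, -4], [-4, -11]]
Verify stationarity: grad f(x*) = H x* + g = (0, 0).
Eigenvalues of H: -13.4721, -4.5279.
Both eigenvalues < 0, so H is negative definite -> x* is a strict local max.

max


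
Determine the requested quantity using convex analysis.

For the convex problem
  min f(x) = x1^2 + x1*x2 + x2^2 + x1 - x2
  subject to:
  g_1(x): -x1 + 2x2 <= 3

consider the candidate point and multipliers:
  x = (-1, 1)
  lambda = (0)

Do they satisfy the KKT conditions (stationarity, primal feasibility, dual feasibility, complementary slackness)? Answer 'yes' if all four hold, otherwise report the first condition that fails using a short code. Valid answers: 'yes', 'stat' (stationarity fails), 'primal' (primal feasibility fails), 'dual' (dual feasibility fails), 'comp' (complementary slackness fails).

Gradient of f: grad f(x) = Q x + c = (0, 0)
Constraint values g_i(x) = a_i^T x - b_i:
  g_1((-1, 1)) = 0
Stationarity residual: grad f(x) + sum_i lambda_i a_i = (0, 0)
  -> stationarity OK
Primal feasibility (all g_i <= 0): OK
Dual feasibility (all lambda_i >= 0): OK
Complementary slackness (lambda_i * g_i(x) = 0 for all i): OK

Verdict: yes, KKT holds.

yes


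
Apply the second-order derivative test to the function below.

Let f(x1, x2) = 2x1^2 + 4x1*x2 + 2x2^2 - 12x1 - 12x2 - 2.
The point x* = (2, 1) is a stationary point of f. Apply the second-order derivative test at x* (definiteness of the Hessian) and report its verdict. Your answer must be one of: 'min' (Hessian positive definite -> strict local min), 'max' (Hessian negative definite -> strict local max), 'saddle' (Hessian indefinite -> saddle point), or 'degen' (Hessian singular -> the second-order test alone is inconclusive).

Compute the Hessian H = grad^2 f:
  H = [[4, 4], [4, 4]]
Verify stationarity: grad f(x*) = H x* + g = (0, 0).
Eigenvalues of H: 0, 8.
H has a zero eigenvalue (singular; positive semidefinite but not definite), so H is neither positive definite, negative definite, nor indefinite. The second-order test alone is inconclusive -> degen.
(Indeed, f is constant along the null direction of H through x*, so x* is not a strict local extremum.)

degen


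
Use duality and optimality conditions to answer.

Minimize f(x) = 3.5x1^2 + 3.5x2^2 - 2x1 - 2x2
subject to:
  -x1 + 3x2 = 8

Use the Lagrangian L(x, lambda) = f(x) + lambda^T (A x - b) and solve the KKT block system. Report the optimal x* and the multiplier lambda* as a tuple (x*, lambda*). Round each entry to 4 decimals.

Form the Lagrangian:
  L(x, lambda) = (1/2) x^T Q x + c^T x + lambda^T (A x - b)
Stationarity (grad_x L = 0): Q x + c + A^T lambda = 0.
Primal feasibility: A x = b.

This gives the KKT block system:
  [ Q   A^T ] [ x     ]   [-c ]
  [ A    0  ] [ lambda ] = [ b ]

Solving the linear system:
  x*      = (-0.4571, 2.5143)
  lambda* = (-5.2)
  f(x*)   = 18.7429

x* = (-0.4571, 2.5143), lambda* = (-5.2)


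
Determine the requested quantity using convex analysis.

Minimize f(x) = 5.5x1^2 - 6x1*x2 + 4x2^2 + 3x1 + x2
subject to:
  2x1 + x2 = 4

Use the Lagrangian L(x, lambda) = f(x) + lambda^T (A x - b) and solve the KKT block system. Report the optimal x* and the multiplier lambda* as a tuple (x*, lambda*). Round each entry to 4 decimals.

Form the Lagrangian:
  L(x, lambda) = (1/2) x^T Q x + c^T x + lambda^T (A x - b)
Stationarity (grad_x L = 0): Q x + c + A^T lambda = 0.
Primal feasibility: A x = b.

This gives the KKT block system:
  [ Q   A^T ] [ x     ]   [-c ]
  [ A    0  ] [ lambda ] = [ b ]

Solving the linear system:
  x*      = (1.2985, 1.403)
  lambda* = (-4.4328)
  f(x*)   = 11.5149

x* = (1.2985, 1.403), lambda* = (-4.4328)


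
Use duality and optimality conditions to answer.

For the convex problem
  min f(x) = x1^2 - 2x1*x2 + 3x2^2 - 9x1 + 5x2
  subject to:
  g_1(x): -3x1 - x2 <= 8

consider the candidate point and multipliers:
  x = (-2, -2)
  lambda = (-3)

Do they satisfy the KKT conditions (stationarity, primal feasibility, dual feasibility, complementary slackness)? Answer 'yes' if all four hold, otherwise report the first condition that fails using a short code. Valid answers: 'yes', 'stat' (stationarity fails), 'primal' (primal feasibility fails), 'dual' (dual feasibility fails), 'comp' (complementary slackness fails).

Gradient of f: grad f(x) = Q x + c = (-9, -3)
Constraint values g_i(x) = a_i^T x - b_i:
  g_1((-2, -2)) = 0
Stationarity residual: grad f(x) + sum_i lambda_i a_i = (0, 0)
  -> stationarity OK
Primal feasibility (all g_i <= 0): OK
Dual feasibility (all lambda_i >= 0): FAILS
Complementary slackness (lambda_i * g_i(x) = 0 for all i): OK

Verdict: the first failing condition is dual_feasibility -> dual.

dual


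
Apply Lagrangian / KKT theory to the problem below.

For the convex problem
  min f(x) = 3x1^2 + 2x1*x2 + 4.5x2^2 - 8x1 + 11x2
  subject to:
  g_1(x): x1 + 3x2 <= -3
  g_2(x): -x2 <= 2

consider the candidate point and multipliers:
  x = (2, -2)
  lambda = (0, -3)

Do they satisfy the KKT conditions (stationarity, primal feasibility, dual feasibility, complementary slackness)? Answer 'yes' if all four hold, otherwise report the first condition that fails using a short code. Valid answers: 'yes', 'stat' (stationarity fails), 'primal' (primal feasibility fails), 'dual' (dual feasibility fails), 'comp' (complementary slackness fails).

Gradient of f: grad f(x) = Q x + c = (0, -3)
Constraint values g_i(x) = a_i^T x - b_i:
  g_1((2, -2)) = -1
  g_2((2, -2)) = 0
Stationarity residual: grad f(x) + sum_i lambda_i a_i = (0, 0)
  -> stationarity OK
Primal feasibility (all g_i <= 0): OK
Dual feasibility (all lambda_i >= 0): FAILS
Complementary slackness (lambda_i * g_i(x) = 0 for all i): OK

Verdict: the first failing condition is dual_feasibility -> dual.

dual


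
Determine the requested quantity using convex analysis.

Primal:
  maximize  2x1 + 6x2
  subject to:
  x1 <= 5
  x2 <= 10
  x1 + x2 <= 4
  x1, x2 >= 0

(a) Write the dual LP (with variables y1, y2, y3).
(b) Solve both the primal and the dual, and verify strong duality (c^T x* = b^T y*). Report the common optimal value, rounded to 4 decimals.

The standard primal-dual pair for 'max c^T x s.t. A x <= b, x >= 0' is:
  Dual:  min b^T y  s.t.  A^T y >= c,  y >= 0.

So the dual LP is:
  minimize  5y1 + 10y2 + 4y3
  subject to:
    y1 + y3 >= 2
    y2 + y3 >= 6
    y1, y2, y3 >= 0

Solving the primal: x* = (0, 4).
  primal value c^T x* = 24.
Solving the dual: y* = (0, 0, 6).
  dual value b^T y* = 24.
Strong duality: c^T x* = b^T y*. Confirmed.

24


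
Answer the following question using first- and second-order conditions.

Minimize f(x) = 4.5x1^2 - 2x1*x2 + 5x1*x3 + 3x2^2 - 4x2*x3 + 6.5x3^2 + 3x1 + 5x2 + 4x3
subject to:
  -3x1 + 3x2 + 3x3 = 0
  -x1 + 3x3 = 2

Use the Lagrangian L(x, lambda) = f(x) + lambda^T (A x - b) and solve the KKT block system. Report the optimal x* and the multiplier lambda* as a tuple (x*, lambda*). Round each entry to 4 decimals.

Form the Lagrangian:
  L(x, lambda) = (1/2) x^T Q x + c^T x + lambda^T (A x - b)
Stationarity (grad_x L = 0): Q x + c + A^T lambda = 0.
Primal feasibility: A x = b.

This gives the KKT block system:
  [ Q   A^T ] [ x     ]   [-c ]
  [ A    0  ] [ lambda ] = [ b ]

Solving the linear system:
  x*      = (-0.9722, -1.3148, 0.3426)
  lambda* = (0.7716, -3.7222)
  f(x*)   = -0.338

x* = (-0.9722, -1.3148, 0.3426), lambda* = (0.7716, -3.7222)


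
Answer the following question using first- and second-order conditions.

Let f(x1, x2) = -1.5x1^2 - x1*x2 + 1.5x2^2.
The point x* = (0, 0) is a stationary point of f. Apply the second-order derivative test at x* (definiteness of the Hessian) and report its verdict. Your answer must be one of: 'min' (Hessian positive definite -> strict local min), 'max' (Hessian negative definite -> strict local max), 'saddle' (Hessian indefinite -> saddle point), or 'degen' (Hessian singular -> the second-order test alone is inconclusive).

Compute the Hessian H = grad^2 f:
  H = [[-3, -1], [-1, 3]]
Verify stationarity: grad f(x*) = H x* + g = (0, 0).
Eigenvalues of H: -3.1623, 3.1623.
Eigenvalues have mixed signs, so H is indefinite -> x* is a saddle point.

saddle


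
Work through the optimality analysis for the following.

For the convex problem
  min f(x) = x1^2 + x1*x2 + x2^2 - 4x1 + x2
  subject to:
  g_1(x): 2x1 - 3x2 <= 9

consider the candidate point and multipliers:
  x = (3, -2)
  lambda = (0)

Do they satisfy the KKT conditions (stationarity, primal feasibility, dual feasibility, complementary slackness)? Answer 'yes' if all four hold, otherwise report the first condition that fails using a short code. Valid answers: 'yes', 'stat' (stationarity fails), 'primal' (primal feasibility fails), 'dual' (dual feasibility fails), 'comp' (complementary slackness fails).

Gradient of f: grad f(x) = Q x + c = (0, 0)
Constraint values g_i(x) = a_i^T x - b_i:
  g_1((3, -2)) = 3
Stationarity residual: grad f(x) + sum_i lambda_i a_i = (0, 0)
  -> stationarity OK
Primal feasibility (all g_i <= 0): FAILS
Dual feasibility (all lambda_i >= 0): OK
Complementary slackness (lambda_i * g_i(x) = 0 for all i): OK

Verdict: the first failing condition is primal_feasibility -> primal.

primal


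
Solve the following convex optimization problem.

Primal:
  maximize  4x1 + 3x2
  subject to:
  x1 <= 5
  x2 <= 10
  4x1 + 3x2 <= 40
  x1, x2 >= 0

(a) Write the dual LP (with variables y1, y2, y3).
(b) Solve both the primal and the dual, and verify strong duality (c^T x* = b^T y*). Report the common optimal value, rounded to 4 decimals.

The standard primal-dual pair for 'max c^T x s.t. A x <= b, x >= 0' is:
  Dual:  min b^T y  s.t.  A^T y >= c,  y >= 0.

So the dual LP is:
  minimize  5y1 + 10y2 + 40y3
  subject to:
    y1 + 4y3 >= 4
    y2 + 3y3 >= 3
    y1, y2, y3 >= 0

Solving the primal: x* = (2.5, 10).
  primal value c^T x* = 40.
Solving the dual: y* = (0, 0, 1).
  dual value b^T y* = 40.
Strong duality: c^T x* = b^T y*. Confirmed.

40


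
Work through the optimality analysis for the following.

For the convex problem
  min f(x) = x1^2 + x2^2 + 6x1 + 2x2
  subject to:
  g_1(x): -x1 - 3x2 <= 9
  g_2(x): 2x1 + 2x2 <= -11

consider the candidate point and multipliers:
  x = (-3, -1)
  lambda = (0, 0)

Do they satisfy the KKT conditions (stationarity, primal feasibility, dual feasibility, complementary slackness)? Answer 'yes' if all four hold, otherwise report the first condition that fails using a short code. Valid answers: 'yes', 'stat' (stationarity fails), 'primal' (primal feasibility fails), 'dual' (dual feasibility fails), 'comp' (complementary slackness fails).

Gradient of f: grad f(x) = Q x + c = (0, 0)
Constraint values g_i(x) = a_i^T x - b_i:
  g_1((-3, -1)) = -3
  g_2((-3, -1)) = 3
Stationarity residual: grad f(x) + sum_i lambda_i a_i = (0, 0)
  -> stationarity OK
Primal feasibility (all g_i <= 0): FAILS
Dual feasibility (all lambda_i >= 0): OK
Complementary slackness (lambda_i * g_i(x) = 0 for all i): OK

Verdict: the first failing condition is primal_feasibility -> primal.

primal


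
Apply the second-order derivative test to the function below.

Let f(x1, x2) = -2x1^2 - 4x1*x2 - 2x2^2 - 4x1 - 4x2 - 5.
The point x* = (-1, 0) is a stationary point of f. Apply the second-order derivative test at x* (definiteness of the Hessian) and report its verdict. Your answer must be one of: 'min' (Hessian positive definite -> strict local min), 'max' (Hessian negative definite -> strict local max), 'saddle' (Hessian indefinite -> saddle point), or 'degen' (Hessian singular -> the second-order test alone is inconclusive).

Compute the Hessian H = grad^2 f:
  H = [[-4, -4], [-4, -4]]
Verify stationarity: grad f(x*) = H x* + g = (0, 0).
Eigenvalues of H: -8, 0.
H has a zero eigenvalue (singular; negative semidefinite but not definite), so H is neither positive definite, negative definite, nor indefinite. The second-order test alone is inconclusive -> degen.
(Indeed, f is constant along the null direction of H through x*, so x* is not a strict local extremum.)

degen


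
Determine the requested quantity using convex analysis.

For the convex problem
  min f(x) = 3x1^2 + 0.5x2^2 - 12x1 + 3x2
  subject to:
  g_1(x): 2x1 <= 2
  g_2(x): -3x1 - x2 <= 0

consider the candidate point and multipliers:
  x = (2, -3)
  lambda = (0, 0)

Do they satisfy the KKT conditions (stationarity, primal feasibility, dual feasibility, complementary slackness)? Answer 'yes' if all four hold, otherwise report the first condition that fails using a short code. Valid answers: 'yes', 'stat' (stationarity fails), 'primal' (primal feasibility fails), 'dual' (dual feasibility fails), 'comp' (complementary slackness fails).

Gradient of f: grad f(x) = Q x + c = (0, 0)
Constraint values g_i(x) = a_i^T x - b_i:
  g_1((2, -3)) = 2
  g_2((2, -3)) = -3
Stationarity residual: grad f(x) + sum_i lambda_i a_i = (0, 0)
  -> stationarity OK
Primal feasibility (all g_i <= 0): FAILS
Dual feasibility (all lambda_i >= 0): OK
Complementary slackness (lambda_i * g_i(x) = 0 for all i): OK

Verdict: the first failing condition is primal_feasibility -> primal.

primal


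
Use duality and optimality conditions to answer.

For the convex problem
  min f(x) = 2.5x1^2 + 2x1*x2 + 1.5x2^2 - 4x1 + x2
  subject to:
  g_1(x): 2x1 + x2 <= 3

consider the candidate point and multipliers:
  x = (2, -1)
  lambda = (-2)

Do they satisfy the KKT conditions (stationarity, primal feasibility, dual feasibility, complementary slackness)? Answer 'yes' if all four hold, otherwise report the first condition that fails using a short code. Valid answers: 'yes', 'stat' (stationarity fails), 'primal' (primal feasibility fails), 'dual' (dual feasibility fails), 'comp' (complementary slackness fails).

Gradient of f: grad f(x) = Q x + c = (4, 2)
Constraint values g_i(x) = a_i^T x - b_i:
  g_1((2, -1)) = 0
Stationarity residual: grad f(x) + sum_i lambda_i a_i = (0, 0)
  -> stationarity OK
Primal feasibility (all g_i <= 0): OK
Dual feasibility (all lambda_i >= 0): FAILS
Complementary slackness (lambda_i * g_i(x) = 0 for all i): OK

Verdict: the first failing condition is dual_feasibility -> dual.

dual


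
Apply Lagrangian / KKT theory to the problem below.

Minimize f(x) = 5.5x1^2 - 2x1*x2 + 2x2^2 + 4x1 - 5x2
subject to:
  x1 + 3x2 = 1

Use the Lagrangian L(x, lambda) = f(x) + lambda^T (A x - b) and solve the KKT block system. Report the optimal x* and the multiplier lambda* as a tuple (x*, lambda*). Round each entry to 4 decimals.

Form the Lagrangian:
  L(x, lambda) = (1/2) x^T Q x + c^T x + lambda^T (A x - b)
Stationarity (grad_x L = 0): Q x + c + A^T lambda = 0.
Primal feasibility: A x = b.

This gives the KKT block system:
  [ Q   A^T ] [ x     ]   [-c ]
  [ A    0  ] [ lambda ] = [ b ]

Solving the linear system:
  x*      = (-0.3565, 0.4522)
  lambda* = (0.8261)
  f(x*)   = -2.2565

x* = (-0.3565, 0.4522), lambda* = (0.8261)


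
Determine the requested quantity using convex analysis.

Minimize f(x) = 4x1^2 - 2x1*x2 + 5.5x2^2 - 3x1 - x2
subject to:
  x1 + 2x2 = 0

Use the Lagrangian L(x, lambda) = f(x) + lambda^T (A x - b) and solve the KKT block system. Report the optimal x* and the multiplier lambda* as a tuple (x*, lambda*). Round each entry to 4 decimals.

Form the Lagrangian:
  L(x, lambda) = (1/2) x^T Q x + c^T x + lambda^T (A x - b)
Stationarity (grad_x L = 0): Q x + c + A^T lambda = 0.
Primal feasibility: A x = b.

This gives the KKT block system:
  [ Q   A^T ] [ x     ]   [-c ]
  [ A    0  ] [ lambda ] = [ b ]

Solving the linear system:
  x*      = (0.1961, -0.098)
  lambda* = (1.2353)
  f(x*)   = -0.2451

x* = (0.1961, -0.098), lambda* = (1.2353)


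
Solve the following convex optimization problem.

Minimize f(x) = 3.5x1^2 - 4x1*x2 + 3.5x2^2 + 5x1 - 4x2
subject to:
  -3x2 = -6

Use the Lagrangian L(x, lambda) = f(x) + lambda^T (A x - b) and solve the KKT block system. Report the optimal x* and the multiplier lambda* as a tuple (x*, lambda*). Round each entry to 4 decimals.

Form the Lagrangian:
  L(x, lambda) = (1/2) x^T Q x + c^T x + lambda^T (A x - b)
Stationarity (grad_x L = 0): Q x + c + A^T lambda = 0.
Primal feasibility: A x = b.

This gives the KKT block system:
  [ Q   A^T ] [ x     ]   [-c ]
  [ A    0  ] [ lambda ] = [ b ]

Solving the linear system:
  x*      = (0.4286, 2)
  lambda* = (2.7619)
  f(x*)   = 5.3571

x* = (0.4286, 2), lambda* = (2.7619)


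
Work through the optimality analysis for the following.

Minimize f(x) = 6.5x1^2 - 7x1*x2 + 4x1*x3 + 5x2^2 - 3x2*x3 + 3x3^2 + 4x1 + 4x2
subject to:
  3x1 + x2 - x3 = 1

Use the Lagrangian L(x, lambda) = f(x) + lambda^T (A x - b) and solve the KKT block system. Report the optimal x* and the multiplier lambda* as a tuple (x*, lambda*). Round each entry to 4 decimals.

Form the Lagrangian:
  L(x, lambda) = (1/2) x^T Q x + c^T x + lambda^T (A x - b)
Stationarity (grad_x L = 0): Q x + c + A^T lambda = 0.
Primal feasibility: A x = b.

This gives the KKT block system:
  [ Q   A^T ] [ x     ]   [-c ]
  [ A    0  ] [ lambda ] = [ b ]

Solving the linear system:
  x*      = (0.2128, -0.2277, -0.5892)
  lambda* = (-2.0011)
  f(x*)   = 0.9708

x* = (0.2128, -0.2277, -0.5892), lambda* = (-2.0011)


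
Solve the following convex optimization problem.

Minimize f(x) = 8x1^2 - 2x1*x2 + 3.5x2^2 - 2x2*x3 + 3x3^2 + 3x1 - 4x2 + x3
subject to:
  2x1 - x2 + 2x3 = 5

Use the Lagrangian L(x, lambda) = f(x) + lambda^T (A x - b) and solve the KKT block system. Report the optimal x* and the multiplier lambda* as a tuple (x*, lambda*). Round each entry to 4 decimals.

Form the Lagrangian:
  L(x, lambda) = (1/2) x^T Q x + c^T x + lambda^T (A x - b)
Stationarity (grad_x L = 0): Q x + c + A^T lambda = 0.
Primal feasibility: A x = b.

This gives the KKT block system:
  [ Q   A^T ] [ x     ]   [-c ]
  [ A    0  ] [ lambda ] = [ b ]

Solving the linear system:
  x*      = (0.653, 0.4552, 2.0746)
  lambda* = (-6.2687)
  f(x*)   = 16.778

x* = (0.653, 0.4552, 2.0746), lambda* = (-6.2687)


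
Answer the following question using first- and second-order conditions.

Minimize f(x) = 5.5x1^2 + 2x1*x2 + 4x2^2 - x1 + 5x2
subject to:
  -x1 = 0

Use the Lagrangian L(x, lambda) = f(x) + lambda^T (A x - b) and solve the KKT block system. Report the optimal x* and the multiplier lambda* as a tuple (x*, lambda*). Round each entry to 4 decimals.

Form the Lagrangian:
  L(x, lambda) = (1/2) x^T Q x + c^T x + lambda^T (A x - b)
Stationarity (grad_x L = 0): Q x + c + A^T lambda = 0.
Primal feasibility: A x = b.

This gives the KKT block system:
  [ Q   A^T ] [ x     ]   [-c ]
  [ A    0  ] [ lambda ] = [ b ]

Solving the linear system:
  x*      = (0, -0.625)
  lambda* = (-2.25)
  f(x*)   = -1.5625

x* = (0, -0.625), lambda* = (-2.25)


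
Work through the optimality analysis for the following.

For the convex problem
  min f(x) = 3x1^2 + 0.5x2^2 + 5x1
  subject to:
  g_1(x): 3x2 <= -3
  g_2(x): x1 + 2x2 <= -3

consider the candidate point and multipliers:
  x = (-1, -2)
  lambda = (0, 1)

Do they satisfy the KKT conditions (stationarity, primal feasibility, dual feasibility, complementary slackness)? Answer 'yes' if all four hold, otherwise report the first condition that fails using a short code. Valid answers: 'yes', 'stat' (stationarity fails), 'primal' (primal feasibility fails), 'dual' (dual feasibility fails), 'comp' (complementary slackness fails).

Gradient of f: grad f(x) = Q x + c = (-1, -2)
Constraint values g_i(x) = a_i^T x - b_i:
  g_1((-1, -2)) = -3
  g_2((-1, -2)) = -2
Stationarity residual: grad f(x) + sum_i lambda_i a_i = (0, 0)
  -> stationarity OK
Primal feasibility (all g_i <= 0): OK
Dual feasibility (all lambda_i >= 0): OK
Complementary slackness (lambda_i * g_i(x) = 0 for all i): FAILS

Verdict: the first failing condition is complementary_slackness -> comp.

comp


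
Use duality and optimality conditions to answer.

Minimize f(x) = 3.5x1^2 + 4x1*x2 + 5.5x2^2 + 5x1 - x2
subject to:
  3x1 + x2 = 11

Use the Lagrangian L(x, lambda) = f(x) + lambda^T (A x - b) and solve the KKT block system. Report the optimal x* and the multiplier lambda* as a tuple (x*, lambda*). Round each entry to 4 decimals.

Form the Lagrangian:
  L(x, lambda) = (1/2) x^T Q x + c^T x + lambda^T (A x - b)
Stationarity (grad_x L = 0): Q x + c + A^T lambda = 0.
Primal feasibility: A x = b.

This gives the KKT block system:
  [ Q   A^T ] [ x     ]   [-c ]
  [ A    0  ] [ lambda ] = [ b ]

Solving the linear system:
  x*      = (3.7927, -0.378)
  lambda* = (-10.0122)
  f(x*)   = 64.7378

x* = (3.7927, -0.378), lambda* = (-10.0122)


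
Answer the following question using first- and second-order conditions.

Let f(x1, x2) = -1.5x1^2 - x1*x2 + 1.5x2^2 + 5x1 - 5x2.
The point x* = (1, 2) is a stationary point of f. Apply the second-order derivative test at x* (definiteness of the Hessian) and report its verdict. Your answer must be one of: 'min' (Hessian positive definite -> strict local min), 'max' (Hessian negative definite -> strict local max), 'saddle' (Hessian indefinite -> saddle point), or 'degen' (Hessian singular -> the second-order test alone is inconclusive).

Compute the Hessian H = grad^2 f:
  H = [[-3, -1], [-1, 3]]
Verify stationarity: grad f(x*) = H x* + g = (0, 0).
Eigenvalues of H: -3.1623, 3.1623.
Eigenvalues have mixed signs, so H is indefinite -> x* is a saddle point.

saddle


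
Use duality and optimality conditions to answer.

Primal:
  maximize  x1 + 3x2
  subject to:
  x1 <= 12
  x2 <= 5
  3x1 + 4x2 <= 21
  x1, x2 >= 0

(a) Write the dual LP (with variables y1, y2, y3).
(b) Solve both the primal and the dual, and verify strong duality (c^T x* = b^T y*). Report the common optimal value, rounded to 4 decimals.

The standard primal-dual pair for 'max c^T x s.t. A x <= b, x >= 0' is:
  Dual:  min b^T y  s.t.  A^T y >= c,  y >= 0.

So the dual LP is:
  minimize  12y1 + 5y2 + 21y3
  subject to:
    y1 + 3y3 >= 1
    y2 + 4y3 >= 3
    y1, y2, y3 >= 0

Solving the primal: x* = (0.3333, 5).
  primal value c^T x* = 15.3333.
Solving the dual: y* = (0, 1.6667, 0.3333).
  dual value b^T y* = 15.3333.
Strong duality: c^T x* = b^T y*. Confirmed.

15.3333


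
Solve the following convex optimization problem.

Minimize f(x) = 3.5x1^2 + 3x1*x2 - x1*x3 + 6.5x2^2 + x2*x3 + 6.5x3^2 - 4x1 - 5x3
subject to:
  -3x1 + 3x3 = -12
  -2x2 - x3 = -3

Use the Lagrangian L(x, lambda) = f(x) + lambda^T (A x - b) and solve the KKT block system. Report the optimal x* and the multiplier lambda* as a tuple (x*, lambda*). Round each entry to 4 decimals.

Form the Lagrangian:
  L(x, lambda) = (1/2) x^T Q x + c^T x + lambda^T (A x - b)
Stationarity (grad_x L = 0): Q x + c + A^T lambda = 0.
Primal feasibility: A x = b.

This gives the KKT block system:
  [ Q   A^T ] [ x     ]   [-c ]
  [ A    0  ] [ lambda ] = [ b ]

Solving the linear system:
  x*      = (3.6957, 1.6522, -0.3043)
  lambda* = (9.0435, 16.1304)
  f(x*)   = 71.8261

x* = (3.6957, 1.6522, -0.3043), lambda* = (9.0435, 16.1304)


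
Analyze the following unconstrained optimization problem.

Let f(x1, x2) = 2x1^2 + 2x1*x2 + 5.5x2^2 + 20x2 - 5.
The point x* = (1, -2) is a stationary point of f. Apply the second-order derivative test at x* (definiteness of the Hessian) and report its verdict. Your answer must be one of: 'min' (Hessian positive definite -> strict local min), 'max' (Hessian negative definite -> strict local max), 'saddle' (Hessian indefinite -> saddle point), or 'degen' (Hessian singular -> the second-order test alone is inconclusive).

Compute the Hessian H = grad^2 f:
  H = [[4, 2], [2, 11]]
Verify stationarity: grad f(x*) = H x* + g = (0, 0).
Eigenvalues of H: 3.4689, 11.5311.
Both eigenvalues > 0, so H is positive definite -> x* is a strict local min.

min


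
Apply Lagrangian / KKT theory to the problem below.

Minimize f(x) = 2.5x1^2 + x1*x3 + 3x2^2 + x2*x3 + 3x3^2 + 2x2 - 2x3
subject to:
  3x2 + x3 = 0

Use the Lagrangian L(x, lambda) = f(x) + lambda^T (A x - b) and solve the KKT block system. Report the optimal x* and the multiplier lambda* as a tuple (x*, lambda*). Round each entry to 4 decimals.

Form the Lagrangian:
  L(x, lambda) = (1/2) x^T Q x + c^T x + lambda^T (A x - b)
Stationarity (grad_x L = 0): Q x + c + A^T lambda = 0.
Primal feasibility: A x = b.

This gives the KKT block system:
  [ Q   A^T ] [ x     ]   [-c ]
  [ A    0  ] [ lambda ] = [ b ]

Solving the linear system:
  x*      = (-0.092, -0.1533, 0.4598)
  lambda* = (-0.5134)
  f(x*)   = -0.613

x* = (-0.092, -0.1533, 0.4598), lambda* = (-0.5134)


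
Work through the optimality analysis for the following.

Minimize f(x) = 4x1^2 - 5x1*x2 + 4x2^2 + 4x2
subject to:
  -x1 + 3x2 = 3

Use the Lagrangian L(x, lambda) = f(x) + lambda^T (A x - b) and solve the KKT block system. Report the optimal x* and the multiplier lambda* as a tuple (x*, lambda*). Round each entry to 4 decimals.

Form the Lagrangian:
  L(x, lambda) = (1/2) x^T Q x + c^T x + lambda^T (A x - b)
Stationarity (grad_x L = 0): Q x + c + A^T lambda = 0.
Primal feasibility: A x = b.

This gives the KKT block system:
  [ Q   A^T ] [ x     ]   [-c ]
  [ A    0  ] [ lambda ] = [ b ]

Solving the linear system:
  x*      = (0.18, 1.06)
  lambda* = (-3.86)
  f(x*)   = 7.91

x* = (0.18, 1.06), lambda* = (-3.86)


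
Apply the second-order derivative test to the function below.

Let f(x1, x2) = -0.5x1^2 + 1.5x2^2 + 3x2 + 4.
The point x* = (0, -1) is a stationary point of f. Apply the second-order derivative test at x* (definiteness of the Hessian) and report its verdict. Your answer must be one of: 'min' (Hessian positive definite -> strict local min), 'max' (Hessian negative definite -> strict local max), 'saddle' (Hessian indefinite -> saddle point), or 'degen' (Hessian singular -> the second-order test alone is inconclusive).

Compute the Hessian H = grad^2 f:
  H = [[-1, 0], [0, 3]]
Verify stationarity: grad f(x*) = H x* + g = (0, 0).
Eigenvalues of H: -1, 3.
Eigenvalues have mixed signs, so H is indefinite -> x* is a saddle point.

saddle


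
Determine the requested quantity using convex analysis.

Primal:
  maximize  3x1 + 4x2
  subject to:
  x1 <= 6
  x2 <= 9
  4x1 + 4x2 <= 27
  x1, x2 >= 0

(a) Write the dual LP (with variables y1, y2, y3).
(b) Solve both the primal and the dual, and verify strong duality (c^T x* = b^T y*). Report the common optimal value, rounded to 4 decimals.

The standard primal-dual pair for 'max c^T x s.t. A x <= b, x >= 0' is:
  Dual:  min b^T y  s.t.  A^T y >= c,  y >= 0.

So the dual LP is:
  minimize  6y1 + 9y2 + 27y3
  subject to:
    y1 + 4y3 >= 3
    y2 + 4y3 >= 4
    y1, y2, y3 >= 0

Solving the primal: x* = (0, 6.75).
  primal value c^T x* = 27.
Solving the dual: y* = (0, 0, 1).
  dual value b^T y* = 27.
Strong duality: c^T x* = b^T y*. Confirmed.

27


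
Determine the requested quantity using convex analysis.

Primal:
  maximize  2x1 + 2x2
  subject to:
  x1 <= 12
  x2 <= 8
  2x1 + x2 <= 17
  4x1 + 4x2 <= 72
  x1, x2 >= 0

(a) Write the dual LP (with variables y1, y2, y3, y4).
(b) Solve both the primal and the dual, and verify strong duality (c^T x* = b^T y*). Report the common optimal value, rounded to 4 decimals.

The standard primal-dual pair for 'max c^T x s.t. A x <= b, x >= 0' is:
  Dual:  min b^T y  s.t.  A^T y >= c,  y >= 0.

So the dual LP is:
  minimize  12y1 + 8y2 + 17y3 + 72y4
  subject to:
    y1 + 2y3 + 4y4 >= 2
    y2 + y3 + 4y4 >= 2
    y1, y2, y3, y4 >= 0

Solving the primal: x* = (4.5, 8).
  primal value c^T x* = 25.
Solving the dual: y* = (0, 1, 1, 0).
  dual value b^T y* = 25.
Strong duality: c^T x* = b^T y*. Confirmed.

25


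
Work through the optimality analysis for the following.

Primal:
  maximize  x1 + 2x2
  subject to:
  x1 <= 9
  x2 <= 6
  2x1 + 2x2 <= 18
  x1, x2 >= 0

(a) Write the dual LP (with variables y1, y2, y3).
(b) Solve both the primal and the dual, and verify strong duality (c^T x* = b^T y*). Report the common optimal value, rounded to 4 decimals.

The standard primal-dual pair for 'max c^T x s.t. A x <= b, x >= 0' is:
  Dual:  min b^T y  s.t.  A^T y >= c,  y >= 0.

So the dual LP is:
  minimize  9y1 + 6y2 + 18y3
  subject to:
    y1 + 2y3 >= 1
    y2 + 2y3 >= 2
    y1, y2, y3 >= 0

Solving the primal: x* = (3, 6).
  primal value c^T x* = 15.
Solving the dual: y* = (0, 1, 0.5).
  dual value b^T y* = 15.
Strong duality: c^T x* = b^T y*. Confirmed.

15


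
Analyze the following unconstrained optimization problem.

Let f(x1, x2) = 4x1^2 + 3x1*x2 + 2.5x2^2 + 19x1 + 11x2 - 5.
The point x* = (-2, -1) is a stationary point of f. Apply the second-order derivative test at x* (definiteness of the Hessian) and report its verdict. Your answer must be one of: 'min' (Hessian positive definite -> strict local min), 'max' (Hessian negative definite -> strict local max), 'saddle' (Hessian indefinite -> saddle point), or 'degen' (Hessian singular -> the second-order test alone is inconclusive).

Compute the Hessian H = grad^2 f:
  H = [[8, 3], [3, 5]]
Verify stationarity: grad f(x*) = H x* + g = (0, 0).
Eigenvalues of H: 3.1459, 9.8541.
Both eigenvalues > 0, so H is positive definite -> x* is a strict local min.

min


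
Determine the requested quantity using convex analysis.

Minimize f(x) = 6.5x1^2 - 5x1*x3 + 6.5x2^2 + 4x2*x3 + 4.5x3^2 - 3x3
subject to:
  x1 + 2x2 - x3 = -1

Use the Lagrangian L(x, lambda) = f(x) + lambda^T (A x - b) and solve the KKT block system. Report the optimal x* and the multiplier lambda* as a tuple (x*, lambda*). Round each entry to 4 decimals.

Form the Lagrangian:
  L(x, lambda) = (1/2) x^T Q x + c^T x + lambda^T (A x - b)
Stationarity (grad_x L = 0): Q x + c + A^T lambda = 0.
Primal feasibility: A x = b.

This gives the KKT block system:
  [ Q   A^T ] [ x     ]   [-c ]
  [ A    0  ] [ lambda ] = [ b ]

Solving the linear system:
  x*      = (0.1997, -0.283, 0.6336)
  lambda* = (0.5723)
  f(x*)   = -0.6643

x* = (0.1997, -0.283, 0.6336), lambda* = (0.5723)


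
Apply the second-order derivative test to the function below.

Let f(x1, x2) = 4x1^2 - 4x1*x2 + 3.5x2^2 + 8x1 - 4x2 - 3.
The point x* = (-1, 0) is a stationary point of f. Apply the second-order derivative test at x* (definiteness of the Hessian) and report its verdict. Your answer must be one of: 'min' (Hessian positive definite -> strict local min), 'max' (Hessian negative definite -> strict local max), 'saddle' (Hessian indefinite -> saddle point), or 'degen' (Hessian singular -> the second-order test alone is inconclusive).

Compute the Hessian H = grad^2 f:
  H = [[8, -4], [-4, 7]]
Verify stationarity: grad f(x*) = H x* + g = (0, 0).
Eigenvalues of H: 3.4689, 11.5311.
Both eigenvalues > 0, so H is positive definite -> x* is a strict local min.

min


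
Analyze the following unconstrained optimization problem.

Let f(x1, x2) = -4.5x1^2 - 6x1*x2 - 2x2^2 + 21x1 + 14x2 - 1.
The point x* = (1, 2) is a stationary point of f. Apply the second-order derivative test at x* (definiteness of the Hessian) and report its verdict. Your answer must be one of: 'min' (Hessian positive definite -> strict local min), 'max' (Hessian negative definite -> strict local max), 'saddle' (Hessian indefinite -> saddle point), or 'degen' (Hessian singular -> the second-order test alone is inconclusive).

Compute the Hessian H = grad^2 f:
  H = [[-9, -6], [-6, -4]]
Verify stationarity: grad f(x*) = H x* + g = (0, 0).
Eigenvalues of H: -13, 0.
H has a zero eigenvalue (singular; negative semidefinite but not definite), so H is neither positive definite, negative definite, nor indefinite. The second-order test alone is inconclusive -> degen.
(Indeed, f is constant along the null direction of H through x*, so x* is not a strict local extremum.)

degen


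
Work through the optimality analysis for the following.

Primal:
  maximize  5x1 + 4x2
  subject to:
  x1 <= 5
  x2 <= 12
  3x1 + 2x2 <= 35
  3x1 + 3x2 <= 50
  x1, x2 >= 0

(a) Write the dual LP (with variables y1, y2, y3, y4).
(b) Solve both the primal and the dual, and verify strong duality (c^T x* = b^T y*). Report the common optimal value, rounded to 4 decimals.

The standard primal-dual pair for 'max c^T x s.t. A x <= b, x >= 0' is:
  Dual:  min b^T y  s.t.  A^T y >= c,  y >= 0.

So the dual LP is:
  minimize  5y1 + 12y2 + 35y3 + 50y4
  subject to:
    y1 + 3y3 + 3y4 >= 5
    y2 + 2y3 + 3y4 >= 4
    y1, y2, y3, y4 >= 0

Solving the primal: x* = (3.6667, 12).
  primal value c^T x* = 66.3333.
Solving the dual: y* = (0, 0.6667, 1.6667, 0).
  dual value b^T y* = 66.3333.
Strong duality: c^T x* = b^T y*. Confirmed.

66.3333


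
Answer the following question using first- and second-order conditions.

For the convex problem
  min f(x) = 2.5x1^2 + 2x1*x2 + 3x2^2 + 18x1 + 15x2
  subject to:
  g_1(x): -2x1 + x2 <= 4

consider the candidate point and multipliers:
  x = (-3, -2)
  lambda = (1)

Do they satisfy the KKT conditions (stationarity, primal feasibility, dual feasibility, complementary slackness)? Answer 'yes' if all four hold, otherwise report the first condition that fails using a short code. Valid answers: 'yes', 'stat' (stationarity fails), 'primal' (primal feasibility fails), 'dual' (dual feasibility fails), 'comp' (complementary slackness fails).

Gradient of f: grad f(x) = Q x + c = (-1, -3)
Constraint values g_i(x) = a_i^T x - b_i:
  g_1((-3, -2)) = 0
Stationarity residual: grad f(x) + sum_i lambda_i a_i = (-3, -2)
  -> stationarity FAILS
Primal feasibility (all g_i <= 0): OK
Dual feasibility (all lambda_i >= 0): OK
Complementary slackness (lambda_i * g_i(x) = 0 for all i): OK

Verdict: the first failing condition is stationarity -> stat.

stat


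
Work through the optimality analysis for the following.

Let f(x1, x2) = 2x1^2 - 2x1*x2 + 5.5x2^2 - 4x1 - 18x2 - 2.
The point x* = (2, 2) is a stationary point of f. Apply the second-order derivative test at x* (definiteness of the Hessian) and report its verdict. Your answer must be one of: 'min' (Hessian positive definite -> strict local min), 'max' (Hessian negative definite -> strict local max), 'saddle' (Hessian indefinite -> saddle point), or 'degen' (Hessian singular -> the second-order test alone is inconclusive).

Compute the Hessian H = grad^2 f:
  H = [[4, -2], [-2, 11]]
Verify stationarity: grad f(x*) = H x* + g = (0, 0).
Eigenvalues of H: 3.4689, 11.5311.
Both eigenvalues > 0, so H is positive definite -> x* is a strict local min.

min


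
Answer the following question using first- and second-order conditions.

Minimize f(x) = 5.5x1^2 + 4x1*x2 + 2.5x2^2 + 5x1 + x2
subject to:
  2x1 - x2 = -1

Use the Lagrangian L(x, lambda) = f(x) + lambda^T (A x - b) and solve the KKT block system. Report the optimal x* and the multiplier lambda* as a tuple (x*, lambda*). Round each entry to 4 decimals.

Form the Lagrangian:
  L(x, lambda) = (1/2) x^T Q x + c^T x + lambda^T (A x - b)
Stationarity (grad_x L = 0): Q x + c + A^T lambda = 0.
Primal feasibility: A x = b.

This gives the KKT block system:
  [ Q   A^T ] [ x     ]   [-c ]
  [ A    0  ] [ lambda ] = [ b ]

Solving the linear system:
  x*      = (-0.4468, 0.1064)
  lambda* = (-0.2553)
  f(x*)   = -1.1915

x* = (-0.4468, 0.1064), lambda* = (-0.2553)


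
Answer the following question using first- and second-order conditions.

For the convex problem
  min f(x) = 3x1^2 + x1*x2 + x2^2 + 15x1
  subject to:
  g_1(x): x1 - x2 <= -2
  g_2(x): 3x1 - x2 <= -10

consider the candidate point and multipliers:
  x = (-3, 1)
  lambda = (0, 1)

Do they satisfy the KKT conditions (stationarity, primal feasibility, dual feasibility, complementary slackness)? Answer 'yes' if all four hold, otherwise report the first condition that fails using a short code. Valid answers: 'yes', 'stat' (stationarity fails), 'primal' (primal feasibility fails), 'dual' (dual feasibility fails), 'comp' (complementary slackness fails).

Gradient of f: grad f(x) = Q x + c = (-2, -1)
Constraint values g_i(x) = a_i^T x - b_i:
  g_1((-3, 1)) = -2
  g_2((-3, 1)) = 0
Stationarity residual: grad f(x) + sum_i lambda_i a_i = (1, -2)
  -> stationarity FAILS
Primal feasibility (all g_i <= 0): OK
Dual feasibility (all lambda_i >= 0): OK
Complementary slackness (lambda_i * g_i(x) = 0 for all i): OK

Verdict: the first failing condition is stationarity -> stat.

stat


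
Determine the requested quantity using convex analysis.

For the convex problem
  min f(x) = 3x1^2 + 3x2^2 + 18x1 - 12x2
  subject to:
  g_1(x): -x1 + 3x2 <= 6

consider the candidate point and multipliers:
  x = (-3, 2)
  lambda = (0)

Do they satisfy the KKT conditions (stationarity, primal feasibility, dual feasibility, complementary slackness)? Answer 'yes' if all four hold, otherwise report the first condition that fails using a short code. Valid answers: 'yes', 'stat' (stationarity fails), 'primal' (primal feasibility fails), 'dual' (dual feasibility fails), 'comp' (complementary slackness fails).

Gradient of f: grad f(x) = Q x + c = (0, 0)
Constraint values g_i(x) = a_i^T x - b_i:
  g_1((-3, 2)) = 3
Stationarity residual: grad f(x) + sum_i lambda_i a_i = (0, 0)
  -> stationarity OK
Primal feasibility (all g_i <= 0): FAILS
Dual feasibility (all lambda_i >= 0): OK
Complementary slackness (lambda_i * g_i(x) = 0 for all i): OK

Verdict: the first failing condition is primal_feasibility -> primal.

primal


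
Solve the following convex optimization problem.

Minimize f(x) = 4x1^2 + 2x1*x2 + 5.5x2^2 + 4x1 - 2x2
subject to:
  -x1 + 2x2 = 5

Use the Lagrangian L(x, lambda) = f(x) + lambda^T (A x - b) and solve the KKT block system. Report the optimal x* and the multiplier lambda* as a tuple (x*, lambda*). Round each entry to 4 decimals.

Form the Lagrangian:
  L(x, lambda) = (1/2) x^T Q x + c^T x + lambda^T (A x - b)
Stationarity (grad_x L = 0): Q x + c + A^T lambda = 0.
Primal feasibility: A x = b.

This gives the KKT block system:
  [ Q   A^T ] [ x     ]   [-c ]
  [ A    0  ] [ lambda ] = [ b ]

Solving the linear system:
  x*      = (-1.7059, 1.6471)
  lambda* = (-6.3529)
  f(x*)   = 10.8235

x* = (-1.7059, 1.6471), lambda* = (-6.3529)


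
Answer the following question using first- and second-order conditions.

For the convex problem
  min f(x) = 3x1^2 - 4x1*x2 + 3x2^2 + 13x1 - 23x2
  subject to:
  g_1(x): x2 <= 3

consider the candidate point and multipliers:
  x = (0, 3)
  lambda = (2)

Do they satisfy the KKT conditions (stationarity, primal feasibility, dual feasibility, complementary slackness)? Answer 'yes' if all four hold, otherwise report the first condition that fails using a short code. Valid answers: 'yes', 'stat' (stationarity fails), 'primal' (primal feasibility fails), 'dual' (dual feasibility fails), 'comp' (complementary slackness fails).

Gradient of f: grad f(x) = Q x + c = (1, -5)
Constraint values g_i(x) = a_i^T x - b_i:
  g_1((0, 3)) = 0
Stationarity residual: grad f(x) + sum_i lambda_i a_i = (1, -3)
  -> stationarity FAILS
Primal feasibility (all g_i <= 0): OK
Dual feasibility (all lambda_i >= 0): OK
Complementary slackness (lambda_i * g_i(x) = 0 for all i): OK

Verdict: the first failing condition is stationarity -> stat.

stat


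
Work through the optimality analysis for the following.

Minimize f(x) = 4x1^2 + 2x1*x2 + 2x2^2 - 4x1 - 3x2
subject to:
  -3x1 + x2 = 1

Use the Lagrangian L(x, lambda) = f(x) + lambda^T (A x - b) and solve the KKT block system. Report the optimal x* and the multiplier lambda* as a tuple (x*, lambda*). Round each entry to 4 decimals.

Form the Lagrangian:
  L(x, lambda) = (1/2) x^T Q x + c^T x + lambda^T (A x - b)
Stationarity (grad_x L = 0): Q x + c + A^T lambda = 0.
Primal feasibility: A x = b.

This gives the KKT block system:
  [ Q   A^T ] [ x     ]   [-c ]
  [ A    0  ] [ lambda ] = [ b ]

Solving the linear system:
  x*      = (-0.0179, 0.9464)
  lambda* = (-0.75)
  f(x*)   = -1.0089

x* = (-0.0179, 0.9464), lambda* = (-0.75)


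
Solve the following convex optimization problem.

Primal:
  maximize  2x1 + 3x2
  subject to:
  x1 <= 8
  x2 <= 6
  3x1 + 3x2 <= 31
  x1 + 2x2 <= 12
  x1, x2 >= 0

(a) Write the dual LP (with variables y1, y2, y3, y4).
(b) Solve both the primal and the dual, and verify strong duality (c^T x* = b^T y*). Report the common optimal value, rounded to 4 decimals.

The standard primal-dual pair for 'max c^T x s.t. A x <= b, x >= 0' is:
  Dual:  min b^T y  s.t.  A^T y >= c,  y >= 0.

So the dual LP is:
  minimize  8y1 + 6y2 + 31y3 + 12y4
  subject to:
    y1 + 3y3 + y4 >= 2
    y2 + 3y3 + 2y4 >= 3
    y1, y2, y3, y4 >= 0

Solving the primal: x* = (8, 2).
  primal value c^T x* = 22.
Solving the dual: y* = (0.5, 0, 0, 1.5).
  dual value b^T y* = 22.
Strong duality: c^T x* = b^T y*. Confirmed.

22
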